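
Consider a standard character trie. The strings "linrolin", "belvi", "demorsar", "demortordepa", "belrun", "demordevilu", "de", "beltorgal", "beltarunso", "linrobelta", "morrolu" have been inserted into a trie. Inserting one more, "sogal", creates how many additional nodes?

5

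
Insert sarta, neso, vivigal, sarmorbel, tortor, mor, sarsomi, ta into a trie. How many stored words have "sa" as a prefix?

3

Filter for entries beginning with "sa":
Matches: "sarmorbel", "sarsomi", "sarta"
Count: 3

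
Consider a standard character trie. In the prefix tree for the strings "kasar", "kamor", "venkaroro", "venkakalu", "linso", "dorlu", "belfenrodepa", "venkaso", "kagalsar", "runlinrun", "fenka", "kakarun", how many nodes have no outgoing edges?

A leaf is a node with no children — equivalently, the end of a word that is not a proper prefix of any other stored word.
Those words: "belfenrodepa", "dorlu", "fenka", "kagalsar", "kakarun", "kamor", "kasar", "linso", "runlinrun", "venkakalu", "venkaroro", "venkaso"
Leaf count: 12

12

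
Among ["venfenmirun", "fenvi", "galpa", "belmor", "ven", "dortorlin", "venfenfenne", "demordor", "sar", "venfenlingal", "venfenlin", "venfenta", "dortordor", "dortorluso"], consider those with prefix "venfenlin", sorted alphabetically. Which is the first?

Words with prefix "venfenlin", in lexicographic order: "venfenlin", "venfenlingal"
The 1st is venfenlin.

venfenlin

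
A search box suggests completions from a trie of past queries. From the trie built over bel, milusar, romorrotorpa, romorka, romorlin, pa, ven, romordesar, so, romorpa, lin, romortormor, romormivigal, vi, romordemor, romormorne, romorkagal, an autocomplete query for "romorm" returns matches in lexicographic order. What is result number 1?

romormivigal

DFS of the "romorm" subtree visits, in order: "romormivigal", "romormorne"
The 1st is romormivigal.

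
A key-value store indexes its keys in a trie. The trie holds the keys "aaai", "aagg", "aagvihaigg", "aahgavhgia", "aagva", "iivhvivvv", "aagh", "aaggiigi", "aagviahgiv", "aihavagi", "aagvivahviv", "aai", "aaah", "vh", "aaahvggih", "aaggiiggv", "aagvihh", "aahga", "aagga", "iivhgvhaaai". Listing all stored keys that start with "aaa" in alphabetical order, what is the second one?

Words with prefix "aaa", in lexicographic order: "aaah", "aaahvggih", "aaai"
The 2nd is aaahvggih.

aaahvggih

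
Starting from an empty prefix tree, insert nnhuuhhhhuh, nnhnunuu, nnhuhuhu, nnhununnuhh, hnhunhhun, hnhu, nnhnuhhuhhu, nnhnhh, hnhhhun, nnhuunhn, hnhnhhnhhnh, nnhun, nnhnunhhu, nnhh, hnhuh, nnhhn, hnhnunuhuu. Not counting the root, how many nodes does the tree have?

71

Count nodes per top-level branch (shared prefixes stored once):
  'h'-branch (hnhhhun, hnhnhhnhhnh, hnhnunuhuu, hnhu, hnhuh, hnhunhhun): 28 nodes
  'n'-branch (nnhh, nnhhn, nnhnhh, nnhnuhhuhhu, nnhnunhhu, nnhnunuu, nnhuhuhu, nnhun, nnhununnuhh, nnhuuhhhhuh, nnhuunhn): 43 nodes
Sum: 71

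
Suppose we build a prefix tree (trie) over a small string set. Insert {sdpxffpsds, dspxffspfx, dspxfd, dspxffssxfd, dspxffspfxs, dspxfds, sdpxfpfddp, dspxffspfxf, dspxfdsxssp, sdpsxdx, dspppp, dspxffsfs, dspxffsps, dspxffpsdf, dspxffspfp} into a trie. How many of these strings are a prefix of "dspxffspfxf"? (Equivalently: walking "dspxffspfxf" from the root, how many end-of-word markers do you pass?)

2

Walk "dspxffspfxf" from the root; an end-of-word marker is hit whenever a stored word is a prefix of "dspxffspfxf".
Prefixes of the query that are stored words: "dspxffspfx", "dspxffspfxf"
Count: 2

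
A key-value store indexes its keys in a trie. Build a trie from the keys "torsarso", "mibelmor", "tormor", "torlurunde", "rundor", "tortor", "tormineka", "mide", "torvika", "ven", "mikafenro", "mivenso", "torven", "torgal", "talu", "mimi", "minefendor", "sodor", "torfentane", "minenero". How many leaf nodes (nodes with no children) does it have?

20

Leaves are exactly the stored words that no other stored word extends.
Those words: "mibelmor", "mide", "mikafenro", "mimi", "minefendor", "minenero", "mivenso", "rundor", "sodor", "talu", "torfentane", "torgal", "torlurunde", "tormineka", "tormor", "torsarso", "tortor", "torven", "torvika", "ven"
Leaf count: 20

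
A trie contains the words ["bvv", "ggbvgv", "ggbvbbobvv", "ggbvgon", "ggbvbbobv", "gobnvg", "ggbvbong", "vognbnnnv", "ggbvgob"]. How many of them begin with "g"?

7

Filter for entries beginning with "g":
Words under "g": ggbvbbobv, ggbvbbobvv, ggbvbong, ggbvgob, ggbvgon, ggbvgv, gobnvg
Count: 7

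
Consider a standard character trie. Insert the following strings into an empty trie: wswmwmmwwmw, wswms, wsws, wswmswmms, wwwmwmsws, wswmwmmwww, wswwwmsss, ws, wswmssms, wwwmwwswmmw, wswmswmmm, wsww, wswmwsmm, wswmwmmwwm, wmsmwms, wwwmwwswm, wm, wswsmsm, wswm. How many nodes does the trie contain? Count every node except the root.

Insert word by word; a character creates a node only if that edge doesn't already exist:
  "wswmwmmwwmw" → 11 new (w, s, w, m, w, m, m, w, w, m, w)
  "wswms" → prefix "wswm" already present; 1 new (s)
  "wsws" → prefix "wsw" already present; 1 new (s)
  "wswmswmms" → prefix "wswms" already present; 4 new (w, m, m, s)
  "wwwmwmsws" → prefix "w" already present; 8 new (w, w, m, w, m, s, w, s)
  "wswmwmmwww" → prefix "wswmwmmww" already present; 1 new (w)
  "wswwwmsss" → prefix "wsw" already present; 6 new (w, w, m, s, s, s)
  "ws" → prefix "ws" already present; 0 new (none)
  "wswmssms" → prefix "wswms" already present; 3 new (s, m, s)
  "wwwmwwswmmw" → prefix "wwwmw" already present; 6 new (w, s, w, m, m, w)
  "wswmswmmm" → prefix "wswmswmm" already present; 1 new (m)
  "wsww" → prefix "wsww" already present; 0 new (none)
  "wswmwsmm" → prefix "wswmw" already present; 3 new (s, m, m)
  "wswmwmmwwm" → prefix "wswmwmmwwm" already present; 0 new (none)
  "wmsmwms" → prefix "w" already present; 6 new (m, s, m, w, m, s)
  "wwwmwwswm" → prefix "wwwmwwswm" already present; 0 new (none)
  "wm" → prefix "wm" already present; 0 new (none)
  "wswsmsm" → prefix "wsws" already present; 3 new (m, s, m)
  "wswm" → prefix "wswm" already present; 0 new (none)
Total nodes = 11 + 1 + 1 + 4 + 8 + 1 + 6 + 0 + 3 + 6 + 1 + 0 + 3 + 0 + 6 + 0 + 0 + 3 + 0 = 54

54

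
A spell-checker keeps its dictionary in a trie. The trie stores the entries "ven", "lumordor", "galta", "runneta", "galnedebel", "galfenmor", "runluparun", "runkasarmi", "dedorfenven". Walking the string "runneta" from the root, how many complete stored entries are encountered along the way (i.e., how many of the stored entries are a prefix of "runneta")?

Check each prefix of "runneta" against the stored set — each match is an end-marker on the path.
Prefixes of the query that are stored words: "runneta"
Count: 1

1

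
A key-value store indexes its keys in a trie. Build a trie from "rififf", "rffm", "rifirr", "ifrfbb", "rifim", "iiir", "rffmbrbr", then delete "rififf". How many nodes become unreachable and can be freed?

2

Walk "rififf" from the leaf back toward the root, removing each node that no remaining word uses.
The suffix "ff" (2 nodes) is used only by "rififf"; the node for "rifi" still has the child "r", so pruning stops there.
Nodes removed: 2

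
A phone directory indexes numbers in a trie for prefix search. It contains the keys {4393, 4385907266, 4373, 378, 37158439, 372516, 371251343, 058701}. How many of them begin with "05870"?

Filter for entries beginning with "05870":
Words under "05870": 058701
Count: 1

1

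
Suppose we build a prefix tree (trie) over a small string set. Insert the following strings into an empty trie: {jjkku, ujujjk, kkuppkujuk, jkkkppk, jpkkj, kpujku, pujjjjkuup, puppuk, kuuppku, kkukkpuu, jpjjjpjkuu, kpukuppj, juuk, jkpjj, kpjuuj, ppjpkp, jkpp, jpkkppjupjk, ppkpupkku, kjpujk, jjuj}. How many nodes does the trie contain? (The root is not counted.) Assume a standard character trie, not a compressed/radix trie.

Count nodes per top-level branch (shared prefixes stored once):
  'j'-branch (jjkku, jjuj, jkkkppk, jkpjj, jkpp, jpjjjpjkuu, jpkkj, jpkkppjupjk, juuk): 39 nodes
  'k'-branch (kjpujk, kkukkpuu, kkuppkujuk, kpjuuj, kpujku, kpukuppj, kuuppku): 40 nodes
  'p'-branch (ppjpkp, ppkpupkku, pujjjjkuup, puppuk): 26 nodes
  'u'-branch (ujujjk): 6 nodes
Sum: 111

111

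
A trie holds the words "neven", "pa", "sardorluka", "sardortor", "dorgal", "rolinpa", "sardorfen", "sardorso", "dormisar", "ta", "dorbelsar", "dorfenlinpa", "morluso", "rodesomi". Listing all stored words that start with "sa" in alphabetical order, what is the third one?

sardorso

Filter for "sa…" and sort: "sardorfen", "sardorluka", "sardorso", "sardortor"
The 3rd is sardorso.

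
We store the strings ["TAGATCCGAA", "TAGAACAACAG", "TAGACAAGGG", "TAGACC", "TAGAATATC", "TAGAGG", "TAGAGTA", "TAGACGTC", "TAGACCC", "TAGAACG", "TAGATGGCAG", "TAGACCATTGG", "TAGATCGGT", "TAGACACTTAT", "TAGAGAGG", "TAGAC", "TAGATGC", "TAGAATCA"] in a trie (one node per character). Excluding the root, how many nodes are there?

For each word, the new-node count is its length minus the longest prefix already in the trie:
  "TAGATCCGAA" → 10 new (T, A, G, A, T, C, C, G, A, A)
  "TAGAACAACAG" → prefix "TAGA" already present; 7 new (A, C, A, A, C, A, G)
  "TAGACAAGGG" → prefix "TAGA" already present; 6 new (C, A, A, G, G, G)
  "TAGACC" → prefix "TAGAC" already present; 1 new (C)
  "TAGAATATC" → prefix "TAGAA" already present; 4 new (T, A, T, C)
  "TAGAGG" → prefix "TAGA" already present; 2 new (G, G)
  "TAGAGTA" → prefix "TAGAG" already present; 2 new (T, A)
  "TAGACGTC" → prefix "TAGAC" already present; 3 new (G, T, C)
  "TAGACCC" → prefix "TAGACC" already present; 1 new (C)
  "TAGAACG" → prefix "TAGAAC" already present; 1 new (G)
  "TAGATGGCAG" → prefix "TAGAT" already present; 5 new (G, G, C, A, G)
  "TAGACCATTGG" → prefix "TAGACC" already present; 5 new (A, T, T, G, G)
  "TAGATCGGT" → prefix "TAGATC" already present; 3 new (G, G, T)
  "TAGACACTTAT" → prefix "TAGACA" already present; 5 new (C, T, T, A, T)
  "TAGAGAGG" → prefix "TAGAG" already present; 3 new (A, G, G)
  "TAGAC" → prefix "TAGAC" already present; 0 new (none)
  "TAGATGC" → prefix "TAGATG" already present; 1 new (C)
  "TAGAATCA" → prefix "TAGAAT" already present; 2 new (C, A)
Total nodes = 10 + 7 + 6 + 1 + 4 + 2 + 2 + 3 + 1 + 1 + 5 + 5 + 3 + 5 + 3 + 0 + 1 + 2 = 61

61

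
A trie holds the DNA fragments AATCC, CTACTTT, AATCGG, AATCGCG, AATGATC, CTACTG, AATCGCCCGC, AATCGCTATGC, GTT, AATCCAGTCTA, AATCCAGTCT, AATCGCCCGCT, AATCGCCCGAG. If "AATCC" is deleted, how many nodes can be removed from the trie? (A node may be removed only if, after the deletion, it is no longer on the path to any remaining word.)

0

A node on "AATCC"'s path can go only if nothing else ends at it or branches off below it.
Every node on "AATCC" is still needed (e.g. by "AATCCAGTCTA"), so nothing is freed.
Nodes removed: 0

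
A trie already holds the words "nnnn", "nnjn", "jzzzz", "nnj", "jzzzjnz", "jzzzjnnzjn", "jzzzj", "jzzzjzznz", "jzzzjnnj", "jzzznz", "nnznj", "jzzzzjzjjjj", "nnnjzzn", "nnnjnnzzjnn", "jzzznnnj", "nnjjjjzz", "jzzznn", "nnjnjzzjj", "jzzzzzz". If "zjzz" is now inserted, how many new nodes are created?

4

Nothing in the trie begins with "z"; the whole of "zjzz" is new.
4 − 0 = 4 new nodes.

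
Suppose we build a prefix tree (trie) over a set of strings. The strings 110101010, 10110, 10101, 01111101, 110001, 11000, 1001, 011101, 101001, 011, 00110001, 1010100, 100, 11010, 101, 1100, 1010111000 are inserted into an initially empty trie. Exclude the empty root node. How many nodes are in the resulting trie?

46

Trace insertions, counting only characters that open a new branch:
  "110101010" → 9 new (1, 1, 0, 1, 0, 1, 0, 1, 0)
  "10110" → prefix "1" already present; 4 new (0, 1, 1, 0)
  "10101" → prefix "101" already present; 2 new (0, 1)
  "01111101" → 8 new (0, 1, 1, 1, 1, 1, 0, 1)
  "110001" → prefix "110" already present; 3 new (0, 0, 1)
  "11000" → prefix "11000" already present; 0 new (none)
  "1001" → prefix "10" already present; 2 new (0, 1)
  "011101" → prefix "0111" already present; 2 new (0, 1)
  "101001" → prefix "1010" already present; 2 new (0, 1)
  "011" → prefix "011" already present; 0 new (none)
  "00110001" → prefix "0" already present; 7 new (0, 1, 1, 0, 0, 0, 1)
  "1010100" → prefix "10101" already present; 2 new (0, 0)
  "100" → prefix "100" already present; 0 new (none)
  "11010" → prefix "11010" already present; 0 new (none)
  "101" → prefix "101" already present; 0 new (none)
  "1100" → prefix "1100" already present; 0 new (none)
  "1010111000" → prefix "10101" already present; 5 new (1, 1, 0, 0, 0)
Total nodes = 9 + 4 + 2 + 8 + 3 + 0 + 2 + 2 + 2 + 0 + 7 + 2 + 0 + 0 + 0 + 0 + 5 = 46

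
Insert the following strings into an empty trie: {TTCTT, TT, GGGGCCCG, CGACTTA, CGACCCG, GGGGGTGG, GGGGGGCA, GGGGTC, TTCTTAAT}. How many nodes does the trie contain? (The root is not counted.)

35

Trace insertions, counting only characters that open a new branch:
  "TTCTT" → 5 new (T, T, C, T, T)
  "TT" → prefix "TT" already present; 0 new (none)
  "GGGGCCCG" → 8 new (G, G, G, G, C, C, C, G)
  "CGACTTA" → 7 new (C, G, A, C, T, T, A)
  "CGACCCG" → prefix "CGAC" already present; 3 new (C, C, G)
  "GGGGGTGG" → prefix "GGGG" already present; 4 new (G, T, G, G)
  "GGGGGGCA" → prefix "GGGGG" already present; 3 new (G, C, A)
  "GGGGTC" → prefix "GGGG" already present; 2 new (T, C)
  "TTCTTAAT" → prefix "TTCTT" already present; 3 new (A, A, T)
Total nodes = 5 + 0 + 8 + 7 + 3 + 4 + 3 + 2 + 3 = 35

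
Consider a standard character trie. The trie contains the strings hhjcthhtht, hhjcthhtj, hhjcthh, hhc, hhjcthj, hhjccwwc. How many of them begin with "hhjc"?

Traverse to the node for "hhjc", then collect every word in that subtree.
Words under "hhjc": hhjccwwc, hhjcthh, hhjcthhtht, hhjcthhtj, hhjcthj
Count: 5

5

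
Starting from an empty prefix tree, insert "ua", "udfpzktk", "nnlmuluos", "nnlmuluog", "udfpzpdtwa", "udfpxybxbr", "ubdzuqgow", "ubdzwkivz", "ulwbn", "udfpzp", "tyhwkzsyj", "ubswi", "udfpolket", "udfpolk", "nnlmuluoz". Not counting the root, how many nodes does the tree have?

Insert word by word; a character creates a node only if that edge doesn't already exist:
  "ua" → 2 new (u, a)
  "udfpzktk" → prefix "u" already present; 7 new (d, f, p, z, k, t, k)
  "nnlmuluos" → 9 new (n, n, l, m, u, l, u, o, s)
  "nnlmuluog" → prefix "nnlmuluo" already present; 1 new (g)
  "udfpzpdtwa" → prefix "udfpz" already present; 5 new (p, d, t, w, a)
  "udfpxybxbr" → prefix "udfp" already present; 6 new (x, y, b, x, b, r)
  "ubdzuqgow" → prefix "u" already present; 8 new (b, d, z, u, q, g, o, w)
  "ubdzwkivz" → prefix "ubdz" already present; 5 new (w, k, i, v, z)
  "ulwbn" → prefix "u" already present; 4 new (l, w, b, n)
  "udfpzp" → prefix "udfpzp" already present; 0 new (none)
  "tyhwkzsyj" → 9 new (t, y, h, w, k, z, s, y, j)
  "ubswi" → prefix "ub" already present; 3 new (s, w, i)
  "udfpolket" → prefix "udfp" already present; 5 new (o, l, k, e, t)
  "udfpolk" → prefix "udfpolk" already present; 0 new (none)
  "nnlmuluoz" → prefix "nnlmuluo" already present; 1 new (z)
Total nodes = 2 + 7 + 9 + 1 + 5 + 6 + 8 + 5 + 4 + 0 + 9 + 3 + 5 + 0 + 1 = 65

65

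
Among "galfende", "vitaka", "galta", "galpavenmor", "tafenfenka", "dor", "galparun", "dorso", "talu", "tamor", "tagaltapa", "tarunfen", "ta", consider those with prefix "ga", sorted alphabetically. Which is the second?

DFS of the "ga" subtree visits, in order: "galfende", "galparun", "galpavenmor", "galta"
The 2nd is galparun.

galparun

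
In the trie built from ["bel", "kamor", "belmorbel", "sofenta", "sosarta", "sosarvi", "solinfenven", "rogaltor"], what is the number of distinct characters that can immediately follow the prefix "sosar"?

2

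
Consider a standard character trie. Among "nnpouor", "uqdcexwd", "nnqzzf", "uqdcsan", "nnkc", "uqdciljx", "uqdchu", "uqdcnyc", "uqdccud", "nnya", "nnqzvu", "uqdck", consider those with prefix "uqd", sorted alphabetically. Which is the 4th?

uqdciljx

Words with prefix "uqd", in lexicographic order: "uqdccud", "uqdcexwd", "uqdchu", "uqdciljx", "uqdck", "uqdcnyc", "uqdcsan"
Position 4: uqdciljx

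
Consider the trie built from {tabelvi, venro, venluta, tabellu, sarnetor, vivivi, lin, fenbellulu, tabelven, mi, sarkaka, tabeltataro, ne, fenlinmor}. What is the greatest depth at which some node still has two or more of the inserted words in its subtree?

The deepest shared node is where two words last agree before diverging.
e.g. "tabelven" and "tabelvi" share the prefix "tabelv" of length 6; no pair shares a longer one.
Longest shared-prefix length: 6

6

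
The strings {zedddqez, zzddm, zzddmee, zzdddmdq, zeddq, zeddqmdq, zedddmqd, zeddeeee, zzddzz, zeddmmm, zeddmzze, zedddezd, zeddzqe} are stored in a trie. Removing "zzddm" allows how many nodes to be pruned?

0

A node on "zzddm"'s path can go only if nothing else ends at it or branches off below it.
Every node on "zzddm" is still needed (e.g. by "zzddmee"), so nothing is freed.
Nodes removed: 0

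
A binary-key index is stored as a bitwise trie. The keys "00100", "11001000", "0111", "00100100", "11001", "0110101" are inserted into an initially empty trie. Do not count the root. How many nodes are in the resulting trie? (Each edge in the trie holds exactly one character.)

Insert word by word; a character creates a node only if that edge doesn't already exist:
  "00100" → 5 new (0, 0, 1, 0, 0)
  "11001000" → 8 new (1, 1, 0, 0, 1, 0, 0, 0)
  "0111" → prefix "0" already present; 3 new (1, 1, 1)
  "00100100" → prefix "00100" already present; 3 new (1, 0, 0)
  "11001" → prefix "11001" already present; 0 new (none)
  "0110101" → prefix "011" already present; 4 new (0, 1, 0, 1)
Total nodes = 5 + 8 + 3 + 3 + 0 + 4 = 23

23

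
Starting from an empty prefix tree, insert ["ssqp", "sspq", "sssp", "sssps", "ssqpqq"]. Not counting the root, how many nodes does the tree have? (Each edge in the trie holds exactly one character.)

11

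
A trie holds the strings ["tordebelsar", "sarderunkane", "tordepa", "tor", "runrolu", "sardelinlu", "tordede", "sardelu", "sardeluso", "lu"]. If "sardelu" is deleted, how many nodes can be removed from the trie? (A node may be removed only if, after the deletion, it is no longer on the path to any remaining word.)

0

Walk "sardelu" from the leaf back toward the root, removing each node that no remaining word uses.
Every node on "sardelu" is still needed (e.g. by "sardeluso"), so nothing is freed.
Nodes removed: 0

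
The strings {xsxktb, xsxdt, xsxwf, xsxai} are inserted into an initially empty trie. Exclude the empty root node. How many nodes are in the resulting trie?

Trie structure (* marks end of a word):
(root)
└─ x
   └─ s
      └─ x
         ├─ a
         │  └─ i *
         ├─ d
         │  └─ t *
         ├─ k
         │  └─ t
         │     └─ b *
         └─ w
            └─ f *
Counting every labelled node above: 12.

12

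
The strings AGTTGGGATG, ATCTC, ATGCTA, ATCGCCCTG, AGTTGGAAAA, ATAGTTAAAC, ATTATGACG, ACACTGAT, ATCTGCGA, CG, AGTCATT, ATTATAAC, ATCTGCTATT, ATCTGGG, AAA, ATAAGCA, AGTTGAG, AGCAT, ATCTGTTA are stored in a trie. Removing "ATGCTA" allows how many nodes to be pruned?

4

A node on "ATGCTA"'s path can go only if nothing else ends at it or branches off below it.
The suffix "GCTA" (4 nodes) is used only by "ATGCTA"; the node for "AT" still has the child "C", so pruning stops there.
Nodes removed: 4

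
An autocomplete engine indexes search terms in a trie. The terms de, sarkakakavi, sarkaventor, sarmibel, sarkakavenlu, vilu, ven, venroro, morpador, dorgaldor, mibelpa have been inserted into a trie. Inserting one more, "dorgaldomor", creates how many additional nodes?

3

Walking "dorgaldomor" from the root, the first 8 characters ("dorgaldo") follow existing edges; "m" is the first miss.
So 11 − 8 = 3 new nodes.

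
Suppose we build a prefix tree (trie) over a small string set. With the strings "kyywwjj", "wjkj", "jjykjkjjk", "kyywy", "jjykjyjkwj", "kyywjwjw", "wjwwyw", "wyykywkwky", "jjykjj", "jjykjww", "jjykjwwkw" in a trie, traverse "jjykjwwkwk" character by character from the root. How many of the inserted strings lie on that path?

2

Walk "jjykjwwkwk" from the root; an end-of-word marker is hit whenever a stored word is a prefix of "jjykjwwkwk".
Prefixes of the query that are stored words: "jjykjww", "jjykjwwkw"
Count: 2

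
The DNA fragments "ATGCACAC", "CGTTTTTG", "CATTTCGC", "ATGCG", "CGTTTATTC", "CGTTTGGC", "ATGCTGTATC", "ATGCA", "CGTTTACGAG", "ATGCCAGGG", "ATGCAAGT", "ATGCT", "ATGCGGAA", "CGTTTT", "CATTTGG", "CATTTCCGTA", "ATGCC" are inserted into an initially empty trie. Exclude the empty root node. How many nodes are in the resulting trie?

Count nodes per top-level branch (shared prefixes stored once):
  'A'-branch (ATGCA, ATGCAAGT, ATGCACAC, ATGCC, ATGCCAGGG, ATGCG, ATGCGGAA, ATGCT, ATGCTGTATC): 26 nodes
  'C'-branch (CATTTCCGTA, CATTTCGC, CATTTGG, CGTTTACGAG, CGTTTATTC, CGTTTGGC, CGTTTT, CGTTTTTG): 32 nodes
Sum: 58

58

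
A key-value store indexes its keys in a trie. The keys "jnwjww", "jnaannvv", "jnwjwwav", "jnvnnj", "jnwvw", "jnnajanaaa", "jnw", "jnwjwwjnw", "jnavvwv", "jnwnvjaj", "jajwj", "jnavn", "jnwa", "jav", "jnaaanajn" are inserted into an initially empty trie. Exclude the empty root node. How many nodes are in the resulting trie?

Trace insertions, counting only characters that open a new branch:
  "jnwjww" → 6 new (j, n, w, j, w, w)
  "jnaannvv" → prefix "jn" already present; 6 new (a, a, n, n, v, v)
  "jnwjwwav" → prefix "jnwjww" already present; 2 new (a, v)
  "jnvnnj" → prefix "jn" already present; 4 new (v, n, n, j)
  "jnwvw" → prefix "jnw" already present; 2 new (v, w)
  "jnnajanaaa" → prefix "jn" already present; 8 new (n, a, j, a, n, a, a, a)
  "jnw" → prefix "jnw" already present; 0 new (none)
  "jnwjwwjnw" → prefix "jnwjww" already present; 3 new (j, n, w)
  "jnavvwv" → prefix "jna" already present; 4 new (v, v, w, v)
  "jnwnvjaj" → prefix "jnw" already present; 5 new (n, v, j, a, j)
  "jajwj" → prefix "j" already present; 4 new (a, j, w, j)
  "jnavn" → prefix "jnav" already present; 1 new (n)
  "jnwa" → prefix "jnw" already present; 1 new (a)
  "jav" → prefix "ja" already present; 1 new (v)
  "jnaaanajn" → prefix "jnaa" already present; 5 new (a, n, a, j, n)
Total nodes = 6 + 6 + 2 + 4 + 2 + 8 + 0 + 3 + 4 + 5 + 4 + 1 + 1 + 1 + 5 = 52

52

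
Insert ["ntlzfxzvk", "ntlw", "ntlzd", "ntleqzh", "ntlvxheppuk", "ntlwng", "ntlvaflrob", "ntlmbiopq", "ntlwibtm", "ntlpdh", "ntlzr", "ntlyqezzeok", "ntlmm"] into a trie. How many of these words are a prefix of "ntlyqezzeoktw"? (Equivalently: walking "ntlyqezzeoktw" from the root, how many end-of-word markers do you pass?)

Traverse "ntlyqezzeoktw" character by character; count nodes along the way that are marked as word ends.
Prefixes of the query that are stored words: "ntlyqezzeok"
Count: 1

1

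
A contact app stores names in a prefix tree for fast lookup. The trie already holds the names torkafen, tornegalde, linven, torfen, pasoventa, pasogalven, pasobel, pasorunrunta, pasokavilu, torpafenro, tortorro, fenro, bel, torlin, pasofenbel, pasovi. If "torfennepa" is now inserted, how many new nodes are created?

The longest prefix of "torfennepa" already in the trie is "torfen" (length 6).
Each of the 4 remaining characters creates one node.

4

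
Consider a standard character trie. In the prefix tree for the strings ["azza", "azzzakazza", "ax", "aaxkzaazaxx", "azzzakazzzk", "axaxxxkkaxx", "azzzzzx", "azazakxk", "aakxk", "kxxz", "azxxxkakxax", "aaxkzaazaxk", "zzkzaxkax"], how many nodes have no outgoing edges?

A leaf is a node with no children — equivalently, the end of a word that is not a proper prefix of any other stored word.
Those words: "aakxk", "aaxkzaazaxk", "aaxkzaazaxx", "axaxxxkkaxx", "azazakxk", "azxxxkakxax", "azza", "azzzakazza", "azzzakazzzk", "azzzzzx", "kxxz", "zzkzaxkax"
Leaf count: 12

12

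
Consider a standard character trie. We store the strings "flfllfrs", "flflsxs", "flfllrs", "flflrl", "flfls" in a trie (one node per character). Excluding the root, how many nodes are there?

15

Trace insertions, counting only characters that open a new branch:
  "flfllfrs" → 8 new (f, l, f, l, l, f, r, s)
  "flflsxs" → prefix "flfl" already present; 3 new (s, x, s)
  "flfllrs" → prefix "flfll" already present; 2 new (r, s)
  "flflrl" → prefix "flfl" already present; 2 new (r, l)
  "flfls" → prefix "flfls" already present; 0 new (none)
Total nodes = 8 + 3 + 2 + 2 + 0 = 15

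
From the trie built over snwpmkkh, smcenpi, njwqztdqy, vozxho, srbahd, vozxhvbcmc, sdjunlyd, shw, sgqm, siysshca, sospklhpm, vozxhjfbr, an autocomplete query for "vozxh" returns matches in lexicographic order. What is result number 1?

Words with prefix "vozxh", in lexicographic order: "vozxhjfbr", "vozxho", "vozxhvbcmc"
Position 1: vozxhjfbr

vozxhjfbr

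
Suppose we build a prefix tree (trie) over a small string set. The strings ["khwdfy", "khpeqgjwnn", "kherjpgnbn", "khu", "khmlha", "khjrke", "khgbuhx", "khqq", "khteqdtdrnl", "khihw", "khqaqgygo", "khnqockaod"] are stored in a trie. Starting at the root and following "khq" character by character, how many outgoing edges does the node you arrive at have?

The children of the "khq" node are the distinct next characters among strings starting with "khq".
Distinct next characters after "khq": a, q.
That node has 2 child edges.

2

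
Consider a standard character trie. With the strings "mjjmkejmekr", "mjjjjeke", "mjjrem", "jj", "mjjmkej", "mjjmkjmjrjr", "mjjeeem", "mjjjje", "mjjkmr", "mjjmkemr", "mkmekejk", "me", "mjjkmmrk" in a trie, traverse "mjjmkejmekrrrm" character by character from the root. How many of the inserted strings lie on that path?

2

Check each prefix of "mjjmkejmekrrrm" against the stored set — each match is an end-marker on the path.
Prefixes of the query that are stored words: "mjjmkej", "mjjmkejmekr"
Count: 2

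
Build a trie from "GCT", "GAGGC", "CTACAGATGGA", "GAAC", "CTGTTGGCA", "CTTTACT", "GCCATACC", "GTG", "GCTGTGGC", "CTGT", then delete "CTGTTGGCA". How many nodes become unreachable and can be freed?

5

A node on "CTGTTGGCA"'s path can go only if nothing else ends at it or branches off below it.
The suffix "TGGCA" (5 nodes) is used only by "CTGTTGGCA"; "CTGT" is itself a stored word, so pruning stops there.
Nodes removed: 5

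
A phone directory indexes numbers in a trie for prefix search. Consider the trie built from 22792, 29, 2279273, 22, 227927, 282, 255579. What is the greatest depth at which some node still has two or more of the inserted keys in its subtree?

6

The deepest shared node is where two words last agree before diverging.
e.g. "227927" and "2279273" share the prefix "227927" of length 6; no pair shares a longer one.
Longest shared-prefix length: 6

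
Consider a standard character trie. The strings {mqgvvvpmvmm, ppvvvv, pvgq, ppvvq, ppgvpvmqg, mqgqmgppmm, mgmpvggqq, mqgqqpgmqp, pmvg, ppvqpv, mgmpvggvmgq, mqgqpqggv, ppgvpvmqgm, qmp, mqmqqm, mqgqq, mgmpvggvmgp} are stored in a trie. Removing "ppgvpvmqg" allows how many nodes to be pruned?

After clearing the end-marker at "ppgvpvmqg", prune upward until reaching a node still needed by another word.
Every node on "ppgvpvmqg" is still needed (e.g. by "ppgvpvmqgm"), so nothing is freed.
Nodes removed: 0

0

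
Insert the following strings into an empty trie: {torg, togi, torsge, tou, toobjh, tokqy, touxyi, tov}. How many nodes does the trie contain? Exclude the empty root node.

Count nodes per top-level branch (shared prefixes stored once):
  't'-branch (togi, tokqy, toobjh, torg, torsge, tou, touxyi, tov): 21 nodes
Sum: 21

21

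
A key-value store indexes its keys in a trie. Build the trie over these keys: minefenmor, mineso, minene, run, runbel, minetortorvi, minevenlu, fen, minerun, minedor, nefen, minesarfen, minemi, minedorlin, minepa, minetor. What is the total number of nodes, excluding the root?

Trace insertions, counting only characters that open a new branch:
  "minefenmor" → 10 new (m, i, n, e, f, e, n, m, o, r)
  "mineso" → prefix "mine" already present; 2 new (s, o)
  "minene" → prefix "mine" already present; 2 new (n, e)
  "run" → 3 new (r, u, n)
  "runbel" → prefix "run" already present; 3 new (b, e, l)
  "minetortorvi" → prefix "mine" already present; 8 new (t, o, r, t, o, r, v, i)
  "minevenlu" → prefix "mine" already present; 5 new (v, e, n, l, u)
  "fen" → 3 new (f, e, n)
  "minerun" → prefix "mine" already present; 3 new (r, u, n)
  "minedor" → prefix "mine" already present; 3 new (d, o, r)
  "nefen" → 5 new (n, e, f, e, n)
  "minesarfen" → prefix "mines" already present; 5 new (a, r, f, e, n)
  "minemi" → prefix "mine" already present; 2 new (m, i)
  "minedorlin" → prefix "minedor" already present; 3 new (l, i, n)
  "minepa" → prefix "mine" already present; 2 new (p, a)
  "minetor" → prefix "minetor" already present; 0 new (none)
Total nodes = 10 + 2 + 2 + 3 + 3 + 8 + 5 + 3 + 3 + 3 + 5 + 5 + 2 + 3 + 2 + 0 = 59

59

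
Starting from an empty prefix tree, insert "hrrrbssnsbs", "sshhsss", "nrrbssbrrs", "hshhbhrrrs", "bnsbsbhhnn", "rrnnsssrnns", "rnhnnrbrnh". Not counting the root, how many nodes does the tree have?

Trace insertions, counting only characters that open a new branch:
  "hrrrbssnsbs" → 11 new (h, r, r, r, b, s, s, n, s, b, s)
  "sshhsss" → 7 new (s, s, h, h, s, s, s)
  "nrrbssbrrs" → 10 new (n, r, r, b, s, s, b, r, r, s)
  "hshhbhrrrs" → prefix "h" already present; 9 new (s, h, h, b, h, r, r, r, s)
  "bnsbsbhhnn" → 10 new (b, n, s, b, s, b, h, h, n, n)
  "rrnnsssrnns" → 11 new (r, r, n, n, s, s, s, r, n, n, s)
  "rnhnnrbrnh" → prefix "r" already present; 9 new (n, h, n, n, r, b, r, n, h)
Total nodes = 11 + 7 + 10 + 9 + 10 + 11 + 9 = 67

67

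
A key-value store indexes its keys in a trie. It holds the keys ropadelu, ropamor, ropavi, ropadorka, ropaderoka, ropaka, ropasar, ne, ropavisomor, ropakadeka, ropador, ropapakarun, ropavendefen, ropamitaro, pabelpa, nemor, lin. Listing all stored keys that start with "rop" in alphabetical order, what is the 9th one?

Filter for "rop…" and sort: "ropadelu", "ropaderoka", "ropador", "ropadorka", "ropaka", "ropakadeka", "ropamitaro", "ropamor", "ropapakarun", "ropasar", "ropavendefen", "ropavi", "ropavisomor"
Position 9: ropapakarun

ropapakarun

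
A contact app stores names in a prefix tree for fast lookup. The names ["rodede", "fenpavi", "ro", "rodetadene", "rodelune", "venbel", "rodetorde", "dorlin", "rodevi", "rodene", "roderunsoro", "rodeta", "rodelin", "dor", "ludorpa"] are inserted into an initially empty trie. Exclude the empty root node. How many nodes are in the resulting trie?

Insert word by word; a character creates a node only if that edge doesn't already exist:
  "rodede" → 6 new (r, o, d, e, d, e)
  "fenpavi" → 7 new (f, e, n, p, a, v, i)
  "ro" → prefix "ro" already present; 0 new (none)
  "rodetadene" → prefix "rode" already present; 6 new (t, a, d, e, n, e)
  "rodelune" → prefix "rode" already present; 4 new (l, u, n, e)
  "venbel" → 6 new (v, e, n, b, e, l)
  "rodetorde" → prefix "rodet" already present; 4 new (o, r, d, e)
  "dorlin" → 6 new (d, o, r, l, i, n)
  "rodevi" → prefix "rode" already present; 2 new (v, i)
  "rodene" → prefix "rode" already present; 2 new (n, e)
  "roderunsoro" → prefix "rode" already present; 7 new (r, u, n, s, o, r, o)
  "rodeta" → prefix "rodeta" already present; 0 new (none)
  "rodelin" → prefix "rodel" already present; 2 new (i, n)
  "dor" → prefix "dor" already present; 0 new (none)
  "ludorpa" → 7 new (l, u, d, o, r, p, a)
Total nodes = 6 + 7 + 0 + 6 + 4 + 6 + 4 + 6 + 2 + 2 + 7 + 0 + 2 + 0 + 7 = 59

59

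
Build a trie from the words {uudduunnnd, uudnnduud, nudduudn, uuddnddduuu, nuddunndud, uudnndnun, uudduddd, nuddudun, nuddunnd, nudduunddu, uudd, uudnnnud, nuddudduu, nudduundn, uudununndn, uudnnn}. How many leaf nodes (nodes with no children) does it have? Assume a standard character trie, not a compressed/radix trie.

A leaf is a node with no children — equivalently, the end of a word that is not a proper prefix of any other stored word.
Those words: "nuddudduu", "nuddudun", "nuddunndud", "nudduudn", "nudduunddu", "nudduundn", "uuddnddduuu", "uudduddd", "uudduunnnd", "uudnndnun", "uudnnduud", "uudnnnud", "uudununndn"
Leaf count: 13

13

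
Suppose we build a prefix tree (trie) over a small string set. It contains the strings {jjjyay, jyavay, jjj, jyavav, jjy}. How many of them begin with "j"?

5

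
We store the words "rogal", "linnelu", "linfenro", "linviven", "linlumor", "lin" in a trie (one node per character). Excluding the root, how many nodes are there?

Count nodes per top-level branch (shared prefixes stored once):
  'l'-branch (lin, linfenro, linlumor, linnelu, linviven): 22 nodes
  'r'-branch (rogal): 5 nodes
Sum: 27

27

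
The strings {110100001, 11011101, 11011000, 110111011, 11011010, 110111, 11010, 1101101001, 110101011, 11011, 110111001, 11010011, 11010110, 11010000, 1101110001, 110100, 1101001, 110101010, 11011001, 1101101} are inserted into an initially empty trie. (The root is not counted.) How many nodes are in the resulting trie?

Trace insertions, counting only characters that open a new branch:
  "110100001" → 9 new (1, 1, 0, 1, 0, 0, 0, 0, 1)
  "11011101" → prefix "1101" already present; 4 new (1, 1, 0, 1)
  "11011000" → prefix "11011" already present; 3 new (0, 0, 0)
  "110111011" → prefix "11011101" already present; 1 new (1)
  "11011010" → prefix "110110" already present; 2 new (1, 0)
  "110111" → prefix "110111" already present; 0 new (none)
  "11010" → prefix "11010" already present; 0 new (none)
  "1101101001" → prefix "11011010" already present; 2 new (0, 1)
  "110101011" → prefix "11010" already present; 4 new (1, 0, 1, 1)
  "11011" → prefix "11011" already present; 0 new (none)
  "110111001" → prefix "1101110" already present; 2 new (0, 1)
  "11010011" → prefix "110100" already present; 2 new (1, 1)
  "11010110" → prefix "110101" already present; 2 new (1, 0)
  "11010000" → prefix "11010000" already present; 0 new (none)
  "1101110001" → prefix "11011100" already present; 2 new (0, 1)
  "110100" → prefix "110100" already present; 0 new (none)
  "1101001" → prefix "1101001" already present; 0 new (none)
  "110101010" → prefix "11010101" already present; 1 new (0)
  "11011001" → prefix "1101100" already present; 1 new (1)
  "1101101" → prefix "1101101" already present; 0 new (none)
Total nodes = 9 + 4 + 3 + 1 + 2 + 0 + 0 + 2 + 4 + 0 + 2 + 2 + 2 + 0 + 2 + 0 + 0 + 1 + 1 + 0 = 35

35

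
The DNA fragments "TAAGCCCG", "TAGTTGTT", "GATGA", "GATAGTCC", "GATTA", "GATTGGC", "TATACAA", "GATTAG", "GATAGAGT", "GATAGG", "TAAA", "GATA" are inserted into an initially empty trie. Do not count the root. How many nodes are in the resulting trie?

Count nodes per top-level branch (shared prefixes stored once):
  'G'-branch (GATA, GATAGAGT, GATAGG, GATAGTCC, GATGA, GATTA, GATTAG, GATTGGC): 20 nodes
  'T'-branch (TAAA, TAAGCCCG, TAGTTGTT, TATACAA): 20 nodes
Sum: 40

40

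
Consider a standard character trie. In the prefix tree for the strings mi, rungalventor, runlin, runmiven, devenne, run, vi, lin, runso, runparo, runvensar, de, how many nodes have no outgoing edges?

10

Leaves are exactly the stored words that no other stored word extends.
Those words: "devenne", "lin", "mi", "rungalventor", "runlin", "runmiven", "runparo", "runso", "runvensar", "vi"
Leaf count: 10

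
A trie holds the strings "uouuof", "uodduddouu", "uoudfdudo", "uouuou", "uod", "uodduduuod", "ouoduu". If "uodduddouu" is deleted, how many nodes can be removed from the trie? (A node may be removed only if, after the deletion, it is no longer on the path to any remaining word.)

A node on "uodduddouu"'s path can go only if nothing else ends at it or branches off below it.
The suffix "douu" (4 nodes) is used only by "uodduddouu"; the node for "uoddud" still has the child "u", so pruning stops there.
Nodes removed: 4

4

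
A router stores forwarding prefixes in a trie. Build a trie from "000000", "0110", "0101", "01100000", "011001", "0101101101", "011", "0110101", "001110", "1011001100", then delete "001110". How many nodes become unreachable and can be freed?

After clearing the end-marker at "001110", prune upward until reaching a node still needed by another word.
The suffix "1110" (4 nodes) is used only by "001110"; the node for "00" still has the child "0", so pruning stops there.
Nodes removed: 4

4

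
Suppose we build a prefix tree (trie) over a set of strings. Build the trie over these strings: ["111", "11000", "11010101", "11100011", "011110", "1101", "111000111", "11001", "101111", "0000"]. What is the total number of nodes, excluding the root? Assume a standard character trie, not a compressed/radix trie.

32

Trace insertions, counting only characters that open a new branch:
  "111" → 3 new (1, 1, 1)
  "11000" → prefix "11" already present; 3 new (0, 0, 0)
  "11010101" → prefix "110" already present; 5 new (1, 0, 1, 0, 1)
  "11100011" → prefix "111" already present; 5 new (0, 0, 0, 1, 1)
  "011110" → 6 new (0, 1, 1, 1, 1, 0)
  "1101" → prefix "1101" already present; 0 new (none)
  "111000111" → prefix "11100011" already present; 1 new (1)
  "11001" → prefix "1100" already present; 1 new (1)
  "101111" → prefix "1" already present; 5 new (0, 1, 1, 1, 1)
  "0000" → prefix "0" already present; 3 new (0, 0, 0)
Total nodes = 3 + 3 + 5 + 5 + 6 + 0 + 1 + 1 + 5 + 3 = 32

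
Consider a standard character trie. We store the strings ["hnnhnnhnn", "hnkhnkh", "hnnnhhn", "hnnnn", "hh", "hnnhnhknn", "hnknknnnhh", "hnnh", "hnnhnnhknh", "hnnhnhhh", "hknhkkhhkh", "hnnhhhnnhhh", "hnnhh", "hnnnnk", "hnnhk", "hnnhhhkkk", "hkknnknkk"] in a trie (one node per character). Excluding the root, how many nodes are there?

Trace insertions, counting only characters that open a new branch:
  "hnnhnnhnn" → 9 new (h, n, n, h, n, n, h, n, n)
  "hnkhnkh" → prefix "hn" already present; 5 new (k, h, n, k, h)
  "hnnnhhn" → prefix "hnn" already present; 4 new (n, h, h, n)
  "hnnnn" → prefix "hnnn" already present; 1 new (n)
  "hh" → prefix "h" already present; 1 new (h)
  "hnnhnhknn" → prefix "hnnhn" already present; 4 new (h, k, n, n)
  "hnknknnnhh" → prefix "hnk" already present; 7 new (n, k, n, n, n, h, h)
  "hnnh" → prefix "hnnh" already present; 0 new (none)
  "hnnhnnhknh" → prefix "hnnhnnh" already present; 3 new (k, n, h)
  "hnnhnhhh" → prefix "hnnhnh" already present; 2 new (h, h)
  "hknhkkhhkh" → prefix "h" already present; 9 new (k, n, h, k, k, h, h, k, h)
  "hnnhhhnnhhh" → prefix "hnnh" already present; 7 new (h, h, n, n, h, h, h)
  "hnnhh" → prefix "hnnhh" already present; 0 new (none)
  "hnnnnk" → prefix "hnnnn" already present; 1 new (k)
  "hnnhk" → prefix "hnnh" already present; 1 new (k)
  "hnnhhhkkk" → prefix "hnnhhh" already present; 3 new (k, k, k)
  "hkknnknkk" → prefix "hk" already present; 7 new (k, n, n, k, n, k, k)
Total nodes = 9 + 5 + 4 + 1 + 1 + 4 + 7 + 0 + 3 + 2 + 9 + 7 + 0 + 1 + 1 + 3 + 7 = 64

64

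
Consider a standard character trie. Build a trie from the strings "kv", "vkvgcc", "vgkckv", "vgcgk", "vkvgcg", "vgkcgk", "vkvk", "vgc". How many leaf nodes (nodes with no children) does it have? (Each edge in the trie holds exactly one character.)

Leaves are exactly the stored words that no other stored word extends.
Those words: "kv", "vgcgk", "vgkcgk", "vgkckv", "vkvgcc", "vkvgcg", "vkvk"
Leaf count: 7

7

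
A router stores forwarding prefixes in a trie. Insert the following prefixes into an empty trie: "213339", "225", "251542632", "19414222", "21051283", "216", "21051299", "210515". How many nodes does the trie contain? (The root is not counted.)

34

Trie structure (* marks end of a word):
(root)
├─ 1
│  └─ 9
│     └─ 4
│        └─ 1
│           └─ 4
│              └─ 2
│                 └─ 2
│                    └─ 2 *
└─ 2
   ├─ 1
   │  ├─ 0
   │  │  └─ 5
   │  │     └─ 1
   │  │        ├─ 2
   │  │        │  ├─ 8
   │  │        │  │  └─ 3 *
   │  │        │  └─ 9
   │  │        │     └─ 9 *
   │  │        └─ 5 *
   │  ├─ 3
   │  │  └─ 3
   │  │     └─ 3
   │  │        └─ 9 *
   │  └─ 6 *
   ├─ 2
   │  └─ 5 *
   └─ 5
      └─ 1
         └─ 5
            └─ 4
               └─ 2
                  └─ 6
                     └─ 3
                        └─ 2 *
Counting every labelled node above: 34.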